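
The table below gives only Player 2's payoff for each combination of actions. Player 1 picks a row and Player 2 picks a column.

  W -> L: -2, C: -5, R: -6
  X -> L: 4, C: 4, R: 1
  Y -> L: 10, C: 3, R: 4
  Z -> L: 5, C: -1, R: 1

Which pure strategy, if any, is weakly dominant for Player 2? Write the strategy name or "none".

L vs C: W: -2>-5, X: 4=4, Y: 10>3, Z: 5>-1.
L vs R: W: -2>-6, X: 4>1, Y: 10>4, Z: 5>1.
L is at least as good as every other strategy against every opponent action, so it is weakly dominant.

L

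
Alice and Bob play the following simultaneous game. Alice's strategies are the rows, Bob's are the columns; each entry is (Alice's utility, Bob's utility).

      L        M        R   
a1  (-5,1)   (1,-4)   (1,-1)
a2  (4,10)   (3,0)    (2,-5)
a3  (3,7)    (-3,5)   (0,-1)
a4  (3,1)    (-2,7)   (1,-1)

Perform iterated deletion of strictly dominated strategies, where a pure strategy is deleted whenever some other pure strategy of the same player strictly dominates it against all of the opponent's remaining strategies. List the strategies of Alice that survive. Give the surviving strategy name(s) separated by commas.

Alice's strategy a1 is strictly dominated by a2 (L: 4>-5, M: 3>1, R: 2>1) and is removed.
For Alice, a2 strictly dominates a3 on the remaining columns (L: 4>3, M: 3>-3, R: 2>0); eliminate a3.
For Alice, a2 strictly dominates a4 on the remaining columns (L: 4>3, M: 3>-2, R: 2>1); eliminate a4.
For Bob, L strictly dominates M on the remaining rows (a2: 10>0); eliminate M.
Column R is eliminated: L beats it against every remaining row (a2: 10>-5).
Among the remaining strategies, none is strictly dominated by another pure strategy of the same player, so the elimination stops.
Surviving strategies — Alice: {a2}; Bob: {L}.

a2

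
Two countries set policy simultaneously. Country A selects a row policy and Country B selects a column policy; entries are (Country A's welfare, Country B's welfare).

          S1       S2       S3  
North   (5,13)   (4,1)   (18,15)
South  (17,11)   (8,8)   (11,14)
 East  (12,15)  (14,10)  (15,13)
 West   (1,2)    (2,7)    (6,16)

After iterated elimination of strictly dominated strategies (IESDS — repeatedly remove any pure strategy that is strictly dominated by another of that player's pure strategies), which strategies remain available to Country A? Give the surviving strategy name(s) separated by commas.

North, South, East

For Country A, North strictly dominates West on the remaining columns (S1: 5>1, S2: 4>2, S3: 18>6); eliminate West.
Column S2 is eliminated: S1 beats it against every remaining row (North: 13>1, South: 11>8, East: 15>10).
Among the remaining strategies, none is strictly dominated by another pure strategy of the same player, so the elimination stops.
Surviving strategies — Country A: {North, South, East}; Country B: {S1, S3}.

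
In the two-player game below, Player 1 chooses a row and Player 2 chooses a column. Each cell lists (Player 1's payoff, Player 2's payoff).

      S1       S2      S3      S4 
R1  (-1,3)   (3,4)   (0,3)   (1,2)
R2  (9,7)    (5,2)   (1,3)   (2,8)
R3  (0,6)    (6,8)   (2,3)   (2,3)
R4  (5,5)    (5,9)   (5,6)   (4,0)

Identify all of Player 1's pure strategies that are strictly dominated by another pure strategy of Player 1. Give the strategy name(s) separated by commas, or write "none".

R1

R2 strictly dominates R1 — S1: 9>-1, S2: 5>3, S3: 1>0, S4: 2>1.
R2: no other strategy beats it everywhere (R1 at S1 (9>-1); R3 at S1 (9>0); R4 at S1 (9>5)).
R3: no other strategy beats it everywhere (R1 at S1 (0>-1); R2 at S2 (6>5); R4 at S2 (6>5)).
R4 is not dominated — it holds its own against R1 at S1 (5>-1); R2 at S2 (5=5); R3 at S1 (5>0).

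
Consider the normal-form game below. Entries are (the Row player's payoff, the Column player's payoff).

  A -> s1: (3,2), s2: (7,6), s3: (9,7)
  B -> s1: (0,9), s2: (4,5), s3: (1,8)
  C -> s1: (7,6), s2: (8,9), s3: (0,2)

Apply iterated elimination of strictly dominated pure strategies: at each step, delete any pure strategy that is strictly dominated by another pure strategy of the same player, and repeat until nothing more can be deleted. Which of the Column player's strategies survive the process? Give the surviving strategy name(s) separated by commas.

s2, s3

The Row player's strategy B is strictly dominated by A (s1: 3>0, s2: 7>4, s3: 9>1) and is removed.
The Column player's strategy s1 is strictly dominated by s2 (A: 6>2, C: 9>6) and is removed.
Among the remaining strategies, none is strictly dominated by another pure strategy of the same player, so the elimination stops.
Surviving strategies — the Row player: {A, C}; the Column player: {s2, s3}.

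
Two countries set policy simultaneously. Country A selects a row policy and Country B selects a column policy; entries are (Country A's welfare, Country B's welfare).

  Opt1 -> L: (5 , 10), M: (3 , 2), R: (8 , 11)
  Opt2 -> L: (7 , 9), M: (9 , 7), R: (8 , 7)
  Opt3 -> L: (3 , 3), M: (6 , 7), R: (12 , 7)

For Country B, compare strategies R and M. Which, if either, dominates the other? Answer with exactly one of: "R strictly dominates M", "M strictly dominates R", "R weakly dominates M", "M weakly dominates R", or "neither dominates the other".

R weakly dominates M

Compare R to M across every action of Country A: Opt1: 11>2, Opt2: 7=7, Opt3: 7=7.
R is at least as good everywhere and strictly better somewhere (tied only at Opt2, Opt3), so R weakly but not strictly dominates M.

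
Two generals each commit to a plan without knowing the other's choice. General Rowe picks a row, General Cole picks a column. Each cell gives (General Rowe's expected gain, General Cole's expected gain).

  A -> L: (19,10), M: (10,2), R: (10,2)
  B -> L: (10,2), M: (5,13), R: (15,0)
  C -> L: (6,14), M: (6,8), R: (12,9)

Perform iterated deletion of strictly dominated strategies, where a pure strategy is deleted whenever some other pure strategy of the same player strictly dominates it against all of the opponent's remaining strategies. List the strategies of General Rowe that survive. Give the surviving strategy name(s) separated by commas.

General Cole's strategy R is strictly dominated by L (A: 10>2, B: 2>0, C: 14>9) and is removed.
General Rowe's strategy B is strictly dominated by A (L: 19>10, M: 10>5) and is removed.
For General Rowe, A strictly dominates C on the remaining columns (L: 19>6, M: 10>6); eliminate C.
General Cole's strategy M is strictly dominated by L (A: 10>2) and is removed.
Among the remaining strategies, none is strictly dominated by another pure strategy of the same player, so the elimination stops.
Surviving strategies — General Rowe: {A}; General Cole: {L}.

A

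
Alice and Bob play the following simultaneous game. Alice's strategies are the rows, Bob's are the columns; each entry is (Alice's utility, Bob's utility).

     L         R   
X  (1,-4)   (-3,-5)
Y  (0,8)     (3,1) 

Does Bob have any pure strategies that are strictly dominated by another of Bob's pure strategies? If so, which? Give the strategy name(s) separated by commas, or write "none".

R

L: no other strategy beats it everywhere (R at X (-4>-5)).
L strictly dominates R — X: -4>-5, Y: 8>1.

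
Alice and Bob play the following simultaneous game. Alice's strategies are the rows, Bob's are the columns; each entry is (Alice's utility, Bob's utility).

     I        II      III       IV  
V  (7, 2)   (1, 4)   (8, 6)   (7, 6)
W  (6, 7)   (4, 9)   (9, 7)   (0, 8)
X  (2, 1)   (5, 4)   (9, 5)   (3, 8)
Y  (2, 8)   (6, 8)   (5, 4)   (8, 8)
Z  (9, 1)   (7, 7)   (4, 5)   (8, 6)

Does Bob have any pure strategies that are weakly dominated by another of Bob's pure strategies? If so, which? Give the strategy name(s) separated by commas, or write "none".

I, III

II weakly dominates I — V: 4>2, W: 9>7, X: 4>1, Y: 8=8, Z: 7>1.
II is not dominated — it holds its own against I at V (4>2); III at W (9>7); IV at W (9>8).
III: dominated, since IV does at least as well everywhere (V: 6=6, W: 8>7, X: 8>5, Y: 8>4, Z: 6>5).
IV is not dominated — it holds its own against I at V (6>2); II at V (6>4); III at W (8>7).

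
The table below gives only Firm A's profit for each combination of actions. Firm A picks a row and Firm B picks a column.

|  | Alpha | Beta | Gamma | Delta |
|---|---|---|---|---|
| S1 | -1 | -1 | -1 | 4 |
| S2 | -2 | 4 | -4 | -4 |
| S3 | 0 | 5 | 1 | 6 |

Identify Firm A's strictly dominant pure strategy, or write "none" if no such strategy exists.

S3 vs S1: Alpha: 0>-1, Beta: 5>-1, Gamma: 1>-1, Delta: 6>4.
S3 vs S2: Alpha: 0>-2, Beta: 5>4, Gamma: 1>-4, Delta: 6>-4.
S3 strictly beats every other strategy against every opponent action, so it is strictly dominant.

S3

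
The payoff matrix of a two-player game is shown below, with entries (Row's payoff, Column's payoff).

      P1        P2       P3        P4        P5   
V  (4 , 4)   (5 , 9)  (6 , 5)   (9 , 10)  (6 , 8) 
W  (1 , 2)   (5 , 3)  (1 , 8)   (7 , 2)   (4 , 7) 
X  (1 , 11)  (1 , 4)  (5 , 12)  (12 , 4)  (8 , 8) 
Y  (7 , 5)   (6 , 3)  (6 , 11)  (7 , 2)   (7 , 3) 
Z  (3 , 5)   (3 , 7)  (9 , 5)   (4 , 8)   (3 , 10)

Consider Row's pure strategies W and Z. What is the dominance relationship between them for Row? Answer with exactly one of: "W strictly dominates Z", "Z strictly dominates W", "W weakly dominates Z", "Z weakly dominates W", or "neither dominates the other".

W's payoffs vs Z's, by Column's action — P1: 1<3, P2: 5>3, P3: 1<9, P4: 7>4, P5: 4>3.
W does better at P2, P4, P5 but worse at P1, P3; neither strategy dominates the other.

neither dominates the other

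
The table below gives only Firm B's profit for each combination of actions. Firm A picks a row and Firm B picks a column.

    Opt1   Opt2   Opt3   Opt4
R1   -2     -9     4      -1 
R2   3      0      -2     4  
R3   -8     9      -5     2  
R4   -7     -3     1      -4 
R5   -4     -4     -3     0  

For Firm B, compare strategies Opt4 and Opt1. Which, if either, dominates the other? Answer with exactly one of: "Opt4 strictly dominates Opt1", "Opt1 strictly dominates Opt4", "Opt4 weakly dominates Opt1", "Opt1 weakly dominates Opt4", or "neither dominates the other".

Opt4 strictly dominates Opt1

Opt4's payoffs vs Opt1's, by Firm A's action — R1: -1>-2, R2: 4>3, R3: 2>-8, R4: -4>-7, R5: 0>-4.
Every comparison favours Opt4, so Opt4 strictly dominates Opt1.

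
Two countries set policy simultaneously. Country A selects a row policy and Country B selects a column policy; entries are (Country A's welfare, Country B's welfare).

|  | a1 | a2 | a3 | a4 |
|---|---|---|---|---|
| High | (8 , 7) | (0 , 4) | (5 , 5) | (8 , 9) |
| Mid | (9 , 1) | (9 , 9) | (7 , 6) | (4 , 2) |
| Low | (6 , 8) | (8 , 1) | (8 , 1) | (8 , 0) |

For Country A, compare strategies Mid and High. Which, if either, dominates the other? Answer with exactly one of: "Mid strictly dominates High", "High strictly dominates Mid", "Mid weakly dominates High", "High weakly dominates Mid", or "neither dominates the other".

neither dominates the other

Mid's payoffs vs High's, by Country B's action — a1: 9>8, a2: 9>0, a3: 7>5, a4: 4<8.
Mid does better at a1, a2, a3 but worse at a4; neither strategy dominates the other.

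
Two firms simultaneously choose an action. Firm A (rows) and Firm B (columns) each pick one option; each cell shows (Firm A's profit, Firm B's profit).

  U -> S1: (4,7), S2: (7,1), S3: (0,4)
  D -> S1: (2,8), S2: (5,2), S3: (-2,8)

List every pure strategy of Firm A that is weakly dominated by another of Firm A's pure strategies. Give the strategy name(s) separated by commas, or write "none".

D

Nothing dominates U: D at S1 (4>2).
U weakly dominates D — S1: 4>2, S2: 7>5, S3: 0>-2.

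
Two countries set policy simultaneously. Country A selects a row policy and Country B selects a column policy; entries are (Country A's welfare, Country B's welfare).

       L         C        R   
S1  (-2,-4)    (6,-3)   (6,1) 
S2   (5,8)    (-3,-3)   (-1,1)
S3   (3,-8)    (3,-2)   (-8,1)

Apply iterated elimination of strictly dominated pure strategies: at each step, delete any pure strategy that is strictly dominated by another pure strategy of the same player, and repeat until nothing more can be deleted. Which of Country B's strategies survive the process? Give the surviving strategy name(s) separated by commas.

Column C is eliminated: R beats it against every remaining row (S1: 1>-3, S2: 1>-3, S3: 1>-2).
Row S3 is eliminated: S2 beats it against every remaining column (L: 5>3, R: -1>-8).
Among the remaining strategies, none is strictly dominated by another pure strategy of the same player, so the elimination stops.
Surviving strategies — Country A: {S1, S2}; Country B: {L, R}.

L, R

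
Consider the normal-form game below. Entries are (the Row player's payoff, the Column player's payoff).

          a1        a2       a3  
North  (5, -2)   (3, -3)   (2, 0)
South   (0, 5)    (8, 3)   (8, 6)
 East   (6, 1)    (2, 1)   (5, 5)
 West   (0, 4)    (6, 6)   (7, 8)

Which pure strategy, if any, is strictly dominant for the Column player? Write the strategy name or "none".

a3

a3 vs a1: North: 0>-2, South: 6>5, East: 5>1, West: 8>4.
a3 vs a2: North: 0>-3, South: 6>3, East: 5>1, West: 8>6.
a3 strictly beats every other strategy against every opponent action, so it is strictly dominant.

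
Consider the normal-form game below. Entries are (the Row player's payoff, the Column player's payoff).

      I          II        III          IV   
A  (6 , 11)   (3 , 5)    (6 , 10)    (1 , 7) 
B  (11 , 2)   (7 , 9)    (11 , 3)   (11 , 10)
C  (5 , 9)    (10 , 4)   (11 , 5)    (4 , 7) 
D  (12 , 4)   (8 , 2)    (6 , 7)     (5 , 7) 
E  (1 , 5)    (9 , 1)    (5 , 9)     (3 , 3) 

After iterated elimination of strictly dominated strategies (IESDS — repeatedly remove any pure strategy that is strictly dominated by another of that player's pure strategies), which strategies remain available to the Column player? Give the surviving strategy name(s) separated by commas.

The Row player's strategy A is strictly dominated by B (I: 11>6, II: 7>3, III: 11>6, IV: 11>1) and is removed.
Row E is eliminated: C beats it against every remaining column (I: 5>1, II: 10>9, III: 11>5, IV: 4>3).
For the Column player, IV strictly dominates II on the remaining rows (B: 10>9, C: 7>4, D: 7>2); eliminate II.
Among the remaining strategies, none is strictly dominated by another pure strategy of the same player, so the elimination stops.
Surviving strategies — the Row player: {B, C, D}; the Column player: {I, III, IV}.

I, III, IV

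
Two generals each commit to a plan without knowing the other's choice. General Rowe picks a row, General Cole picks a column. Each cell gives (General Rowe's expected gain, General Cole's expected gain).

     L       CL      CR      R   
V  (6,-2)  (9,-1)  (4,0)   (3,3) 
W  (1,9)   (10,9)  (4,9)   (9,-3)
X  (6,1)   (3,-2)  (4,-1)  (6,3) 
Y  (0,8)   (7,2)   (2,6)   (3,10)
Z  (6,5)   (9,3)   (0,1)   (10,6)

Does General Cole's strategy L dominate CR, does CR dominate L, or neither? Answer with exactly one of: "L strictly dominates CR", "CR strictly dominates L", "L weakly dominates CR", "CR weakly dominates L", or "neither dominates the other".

L's payoffs vs CR's, by General Rowe's action — V: -2<0, W: 9=9, X: 1>-1, Y: 8>6, Z: 5>1.
L does better at X, Y, Z but worse at V; neither strategy dominates the other.

neither dominates the other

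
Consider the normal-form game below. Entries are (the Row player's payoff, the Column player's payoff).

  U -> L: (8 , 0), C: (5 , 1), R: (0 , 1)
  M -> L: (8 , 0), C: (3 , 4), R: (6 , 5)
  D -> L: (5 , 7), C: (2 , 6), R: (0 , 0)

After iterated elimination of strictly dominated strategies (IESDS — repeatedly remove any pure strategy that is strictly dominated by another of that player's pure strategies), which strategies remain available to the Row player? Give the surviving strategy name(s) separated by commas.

U, M

The Row player's strategy D is strictly dominated by M (L: 8>5, C: 3>2, R: 6>0) and is removed.
Column L is eliminated: C beats it against every remaining row (U: 1>0, M: 4>0).
Among the remaining strategies, none is strictly dominated by another pure strategy of the same player, so the elimination stops.
Surviving strategies — the Row player: {U, M}; the Column player: {C, R}.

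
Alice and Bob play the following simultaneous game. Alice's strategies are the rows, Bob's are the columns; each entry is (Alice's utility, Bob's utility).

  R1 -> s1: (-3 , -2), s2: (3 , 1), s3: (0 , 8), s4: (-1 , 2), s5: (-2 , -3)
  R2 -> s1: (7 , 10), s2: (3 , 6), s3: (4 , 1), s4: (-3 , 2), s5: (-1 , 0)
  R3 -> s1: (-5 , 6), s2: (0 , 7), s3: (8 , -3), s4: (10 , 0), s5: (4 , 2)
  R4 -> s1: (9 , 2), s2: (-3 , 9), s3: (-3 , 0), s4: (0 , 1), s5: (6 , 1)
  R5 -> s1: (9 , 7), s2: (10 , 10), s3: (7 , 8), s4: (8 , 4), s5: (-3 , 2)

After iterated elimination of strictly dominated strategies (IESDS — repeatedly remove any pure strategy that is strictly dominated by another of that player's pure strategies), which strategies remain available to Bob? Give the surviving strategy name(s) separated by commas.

s2

Column s5 is eliminated: s1 beats it against every remaining row (R1: -2>-3, R2: 10>0, R3: 6>2, R4: 2>1, R5: 7>2).
For Alice, R5 strictly dominates R1 on the remaining columns (s1: 9>-3, s2: 10>3, s3: 7>0, s4: 8>-1); eliminate R1.
Row R2 is eliminated: R5 beats it against every remaining column (s1: 9>7, s2: 10>3, s3: 7>4, s4: 8>-3).
For Bob, s2 strictly dominates s1 on the remaining rows (R3: 7>6, R4: 9>2, R5: 10>7); eliminate s1.
Alice's strategy R4 is strictly dominated by R3 (s2: 0>-3, s3: 8>-3, s4: 10>0) and is removed.
Column s3 is eliminated: s2 beats it against every remaining row (R3: 7>-3, R5: 10>8).
For Bob, s2 strictly dominates s4 on the remaining rows (R3: 7>0, R5: 10>4); eliminate s4.
Row R3 is eliminated: R5 beats it against every remaining column (s2: 10>0).
Among the remaining strategies, none is strictly dominated by another pure strategy of the same player, so the elimination stops.
Surviving strategies — Alice: {R5}; Bob: {s2}.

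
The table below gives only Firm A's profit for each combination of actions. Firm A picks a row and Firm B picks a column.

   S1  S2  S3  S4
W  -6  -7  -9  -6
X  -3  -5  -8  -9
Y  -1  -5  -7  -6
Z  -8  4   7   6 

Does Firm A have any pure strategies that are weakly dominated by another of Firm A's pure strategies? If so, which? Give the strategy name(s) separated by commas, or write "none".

W, X

W: dominated, since Y does at least as well everywhere (S1: -1>-6, S2: -5>-7, S3: -7>-9, S4: -6=-6).
Y weakly dominates X — S1: -1>-3, S2: -5=-5, S3: -7>-8, S4: -6>-9.
Y is not dominated — it holds its own against W at S1 (-1>-6); X at S1 (-1>-3); Z at S1 (-1>-8).
Z: no other strategy beats it everywhere (W at S2 (4>-7); X at S2 (4>-5); Y at S2 (4>-5)).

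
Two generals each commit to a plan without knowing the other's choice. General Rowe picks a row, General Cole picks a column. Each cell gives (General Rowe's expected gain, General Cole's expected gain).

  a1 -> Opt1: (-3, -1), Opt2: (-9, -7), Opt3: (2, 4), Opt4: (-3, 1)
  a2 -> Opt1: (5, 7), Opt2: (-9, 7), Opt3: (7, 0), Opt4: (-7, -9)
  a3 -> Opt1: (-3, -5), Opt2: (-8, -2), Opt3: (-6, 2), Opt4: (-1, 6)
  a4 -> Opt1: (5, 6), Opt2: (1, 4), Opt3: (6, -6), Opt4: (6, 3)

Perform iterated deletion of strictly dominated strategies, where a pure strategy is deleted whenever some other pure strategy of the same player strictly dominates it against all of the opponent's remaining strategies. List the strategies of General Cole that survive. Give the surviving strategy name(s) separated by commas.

For General Rowe, a4 strictly dominates a1 on the remaining columns (Opt1: 5>-3, Opt2: 1>-9, Opt3: 6>2, Opt4: 6>-3); eliminate a1.
For General Rowe, a4 strictly dominates a3 on the remaining columns (Opt1: 5>-3, Opt2: 1>-8, Opt3: 6>-6, Opt4: 6>-1); eliminate a3.
General Cole's strategy Opt3 is strictly dominated by Opt1 (a2: 7>0, a4: 6>-6) and is removed.
For General Cole, Opt1 strictly dominates Opt4 on the remaining rows (a2: 7>-9, a4: 6>3); eliminate Opt4.
Among the remaining strategies, none is strictly dominated by another pure strategy of the same player, so the elimination stops.
Surviving strategies — General Rowe: {a2, a4}; General Cole: {Opt1, Opt2}.

Opt1, Opt2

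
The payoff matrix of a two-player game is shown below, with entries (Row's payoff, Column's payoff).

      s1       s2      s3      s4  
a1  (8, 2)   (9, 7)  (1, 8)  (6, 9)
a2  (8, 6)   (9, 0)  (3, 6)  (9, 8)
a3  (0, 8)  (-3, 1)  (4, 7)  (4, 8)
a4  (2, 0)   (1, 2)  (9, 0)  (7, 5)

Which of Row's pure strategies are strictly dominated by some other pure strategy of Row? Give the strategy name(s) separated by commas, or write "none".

Nothing dominates a1: a2 at s1 (8=8); a3 at s1 (8>0); a4 at s1 (8>2).
a2: no other strategy beats it everywhere (a1 at s1 (8=8); a3 at s1 (8>0); a4 at s1 (8>2)).
a4 strictly dominates a3 — s1: 2>0, s2: 1>-3, s3: 9>4, s4: 7>4.
a4 is not dominated — it holds its own against a1 at s3 (9>1); a2 at s3 (9>3); a3 at s1 (2>0).

a3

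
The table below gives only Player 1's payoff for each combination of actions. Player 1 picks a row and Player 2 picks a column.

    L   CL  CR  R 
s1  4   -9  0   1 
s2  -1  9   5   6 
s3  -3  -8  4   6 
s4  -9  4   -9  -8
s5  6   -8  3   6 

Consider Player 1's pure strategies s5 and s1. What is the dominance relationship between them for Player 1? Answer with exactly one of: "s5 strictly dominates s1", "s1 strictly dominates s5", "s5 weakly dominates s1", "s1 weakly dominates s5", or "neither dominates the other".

s5's payoffs vs s1's, by Player 2's action — L: 6>4, CL: -8>-9, CR: 3>0, R: 6>1.
s5 gives a strictly higher payoff against each choice by Player 2, so s5 strictly dominates s1.

s5 strictly dominates s1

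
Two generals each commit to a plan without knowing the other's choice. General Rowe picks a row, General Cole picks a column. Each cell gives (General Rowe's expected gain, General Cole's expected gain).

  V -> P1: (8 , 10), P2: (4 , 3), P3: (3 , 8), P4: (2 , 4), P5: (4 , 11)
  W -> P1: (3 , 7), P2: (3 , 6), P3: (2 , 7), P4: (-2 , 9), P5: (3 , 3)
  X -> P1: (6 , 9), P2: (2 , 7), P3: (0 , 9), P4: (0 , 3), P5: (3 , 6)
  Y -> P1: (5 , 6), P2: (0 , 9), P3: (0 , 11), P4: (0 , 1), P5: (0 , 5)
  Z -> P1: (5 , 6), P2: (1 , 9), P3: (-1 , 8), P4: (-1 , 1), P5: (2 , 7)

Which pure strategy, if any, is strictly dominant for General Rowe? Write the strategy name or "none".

V vs W: P1: 8>3, P2: 4>3, P3: 3>2, P4: 2>-2, P5: 4>3.
V vs X: P1: 8>6, P2: 4>2, P3: 3>0, P4: 2>0, P5: 4>3.
V vs Y: P1: 8>5, P2: 4>0, P3: 3>0, P4: 2>0, P5: 4>0.
V vs Z: P1: 8>5, P2: 4>1, P3: 3>-1, P4: 2>-1, P5: 4>2.
V strictly beats every other strategy against every opponent action, so it is strictly dominant.

V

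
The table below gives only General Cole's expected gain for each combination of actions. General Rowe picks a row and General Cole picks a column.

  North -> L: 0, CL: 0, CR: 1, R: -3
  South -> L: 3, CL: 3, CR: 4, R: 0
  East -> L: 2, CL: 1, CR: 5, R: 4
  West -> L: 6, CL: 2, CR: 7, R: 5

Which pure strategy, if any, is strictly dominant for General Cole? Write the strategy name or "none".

CR

CR vs L: North: 1>0, South: 4>3, East: 5>2, West: 7>6.
CR vs CL: North: 1>0, South: 4>3, East: 5>1, West: 7>2.
CR vs R: North: 1>-3, South: 4>0, East: 5>4, West: 7>5.
CR strictly beats every other strategy against every opponent action, so it is strictly dominant.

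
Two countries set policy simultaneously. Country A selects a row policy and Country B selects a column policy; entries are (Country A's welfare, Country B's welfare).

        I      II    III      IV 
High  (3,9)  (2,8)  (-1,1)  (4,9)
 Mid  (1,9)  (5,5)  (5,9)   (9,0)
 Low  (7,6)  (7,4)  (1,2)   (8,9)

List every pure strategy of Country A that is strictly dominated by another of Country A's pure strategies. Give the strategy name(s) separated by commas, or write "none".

High

High: dominated, since Low does at least as well everywhere (I: 7>3, II: 7>2, III: 1>-1, IV: 8>4).
Mid: no other strategy beats it everywhere (High at II (5>2); Low at III (5>1)).
Low is not dominated — it holds its own against High at I (7>3); Mid at I (7>1).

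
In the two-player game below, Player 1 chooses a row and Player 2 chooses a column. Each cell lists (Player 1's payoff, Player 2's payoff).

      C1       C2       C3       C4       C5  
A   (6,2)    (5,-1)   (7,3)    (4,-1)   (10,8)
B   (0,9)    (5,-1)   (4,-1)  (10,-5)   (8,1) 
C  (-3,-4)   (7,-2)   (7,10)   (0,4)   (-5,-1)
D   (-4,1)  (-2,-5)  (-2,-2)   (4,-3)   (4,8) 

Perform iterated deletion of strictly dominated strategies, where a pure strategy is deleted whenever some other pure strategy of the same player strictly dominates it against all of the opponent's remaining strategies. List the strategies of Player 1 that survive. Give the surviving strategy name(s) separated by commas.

Row D is eliminated: B beats it against every remaining column (C1: 0>-4, C2: 5>-2, C3: 4>-2, C4: 10>4, C5: 8>4).
Column C2 is eliminated: C5 beats it against every remaining row (A: 8>-1, B: 1>-1, C: -1>-2).
For Player 2, C3 strictly dominates C4 on the remaining rows (A: 3>-1, B: -1>-5, C: 10>4); eliminate C4.
Row B is eliminated: A beats it against every remaining column (C1: 6>0, C3: 7>4, C5: 10>8).
Player 2's strategy C1 is strictly dominated by C3 (A: 3>2, C: 10>-4) and is removed.
Among the remaining strategies, none is strictly dominated by another pure strategy of the same player, so the elimination stops.
Surviving strategies — Player 1: {A, C}; Player 2: {C3, C5}.

A, C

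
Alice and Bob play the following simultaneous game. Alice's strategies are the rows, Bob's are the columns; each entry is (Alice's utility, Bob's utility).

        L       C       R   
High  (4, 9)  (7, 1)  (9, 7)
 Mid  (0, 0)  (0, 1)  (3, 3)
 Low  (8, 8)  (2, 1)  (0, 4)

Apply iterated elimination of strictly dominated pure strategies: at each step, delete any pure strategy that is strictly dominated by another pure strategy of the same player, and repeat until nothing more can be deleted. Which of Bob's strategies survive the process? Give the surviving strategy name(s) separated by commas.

Alice's strategy Mid is strictly dominated by High (L: 4>0, C: 7>0, R: 9>3) and is removed.
Bob's strategy C is strictly dominated by L (High: 9>1, Low: 8>1) and is removed.
Column R is eliminated: L beats it against every remaining row (High: 9>7, Low: 8>4).
Row High is eliminated: Low beats it against every remaining column (L: 8>4).
Among the remaining strategies, none is strictly dominated by another pure strategy of the same player, so the elimination stops.
Surviving strategies — Alice: {Low}; Bob: {L}.

L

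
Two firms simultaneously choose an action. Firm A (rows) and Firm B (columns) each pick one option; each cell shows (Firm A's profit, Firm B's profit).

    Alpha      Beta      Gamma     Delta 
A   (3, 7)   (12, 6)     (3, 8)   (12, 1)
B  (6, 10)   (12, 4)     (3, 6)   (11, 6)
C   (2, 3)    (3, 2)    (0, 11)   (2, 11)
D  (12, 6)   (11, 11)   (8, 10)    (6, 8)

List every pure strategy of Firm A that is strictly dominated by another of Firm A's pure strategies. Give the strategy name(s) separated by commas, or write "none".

Nothing dominates A: B at Beta (12=12); C at Alpha (3>2); D at Beta (12>11).
B is not dominated — it holds its own against A at Alpha (6>3); C at Alpha (6>2); D at Beta (12>11).
A strictly dominates C — Alpha: 3>2, Beta: 12>3, Gamma: 3>0, Delta: 12>2.
D is not dominated — it holds its own against A at Alpha (12>3); B at Alpha (12>6); C at Alpha (12>2).

C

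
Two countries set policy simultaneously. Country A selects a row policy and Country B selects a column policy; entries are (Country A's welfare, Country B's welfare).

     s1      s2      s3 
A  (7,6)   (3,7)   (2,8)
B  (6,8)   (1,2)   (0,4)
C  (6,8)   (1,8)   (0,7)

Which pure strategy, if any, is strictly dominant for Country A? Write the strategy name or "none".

A vs B: s1: 7>6, s2: 3>1, s3: 2>0.
A vs C: s1: 7>6, s2: 3>1, s3: 2>0.
A strictly beats every other strategy against every opponent action, so it is strictly dominant.

A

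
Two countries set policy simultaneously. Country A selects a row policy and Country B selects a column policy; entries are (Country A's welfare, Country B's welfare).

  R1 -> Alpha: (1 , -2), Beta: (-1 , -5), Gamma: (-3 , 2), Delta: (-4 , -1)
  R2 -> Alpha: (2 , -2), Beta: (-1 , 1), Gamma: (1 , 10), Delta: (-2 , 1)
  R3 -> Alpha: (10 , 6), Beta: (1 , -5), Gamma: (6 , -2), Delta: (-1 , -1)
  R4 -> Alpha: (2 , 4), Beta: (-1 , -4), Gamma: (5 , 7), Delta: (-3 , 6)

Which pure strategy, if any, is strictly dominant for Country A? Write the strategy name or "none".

R3

R3 vs R1: Alpha: 10>1, Beta: 1>-1, Gamma: 6>-3, Delta: -1>-4.
R3 vs R2: Alpha: 10>2, Beta: 1>-1, Gamma: 6>1, Delta: -1>-2.
R3 vs R4: Alpha: 10>2, Beta: 1>-1, Gamma: 6>5, Delta: -1>-3.
R3 strictly beats every other strategy against every opponent action, so it is strictly dominant.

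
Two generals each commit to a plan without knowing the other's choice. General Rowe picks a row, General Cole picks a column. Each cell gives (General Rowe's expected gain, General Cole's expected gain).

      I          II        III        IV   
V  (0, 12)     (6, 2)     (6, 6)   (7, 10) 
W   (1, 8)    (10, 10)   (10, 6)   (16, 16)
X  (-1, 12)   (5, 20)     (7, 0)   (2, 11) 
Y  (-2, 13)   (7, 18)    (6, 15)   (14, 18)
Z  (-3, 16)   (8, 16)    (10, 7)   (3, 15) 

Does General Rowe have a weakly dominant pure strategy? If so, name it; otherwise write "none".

W vs V: I: 1>0, II: 10>6, III: 10>6, IV: 16>7.
W vs X: I: 1>-1, II: 10>5, III: 10>7, IV: 16>2.
W vs Y: I: 1>-2, II: 10>7, III: 10>6, IV: 16>14.
W vs Z: I: 1>-3, II: 10>8, III: 10=10, IV: 16>3.
W is at least as good as every other strategy against every opponent action, so it is weakly dominant.

W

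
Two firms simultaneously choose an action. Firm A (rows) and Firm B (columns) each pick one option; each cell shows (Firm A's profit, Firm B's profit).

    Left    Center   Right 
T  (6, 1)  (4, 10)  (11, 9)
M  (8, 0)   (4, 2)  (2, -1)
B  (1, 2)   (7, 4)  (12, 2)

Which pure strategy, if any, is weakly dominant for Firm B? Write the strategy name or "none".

Center vs Left: T: 10>1, M: 2>0, B: 4>2.
Center vs Right: T: 10>9, M: 2>-1, B: 4>2.
Center is at least as good as every other strategy against every opponent action, so it is weakly dominant.

Center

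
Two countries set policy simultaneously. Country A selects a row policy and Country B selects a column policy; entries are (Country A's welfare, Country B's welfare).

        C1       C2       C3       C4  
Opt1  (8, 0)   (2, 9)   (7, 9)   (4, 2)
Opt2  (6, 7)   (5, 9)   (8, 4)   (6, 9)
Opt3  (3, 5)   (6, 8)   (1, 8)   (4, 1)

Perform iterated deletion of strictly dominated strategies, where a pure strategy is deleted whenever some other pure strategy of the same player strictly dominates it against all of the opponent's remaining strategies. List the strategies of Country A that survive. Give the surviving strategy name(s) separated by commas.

Column C1 is eliminated: C2 beats it against every remaining row (Opt1: 9>0, Opt2: 9>7, Opt3: 8>5).
Country A's strategy Opt1 is strictly dominated by Opt2 (C2: 5>2, C3: 8>7, C4: 6>4) and is removed.
Among the remaining strategies, none is strictly dominated by another pure strategy of the same player, so the elimination stops.
Surviving strategies — Country A: {Opt2, Opt3}; Country B: {C2, C3, C4}.

Opt2, Opt3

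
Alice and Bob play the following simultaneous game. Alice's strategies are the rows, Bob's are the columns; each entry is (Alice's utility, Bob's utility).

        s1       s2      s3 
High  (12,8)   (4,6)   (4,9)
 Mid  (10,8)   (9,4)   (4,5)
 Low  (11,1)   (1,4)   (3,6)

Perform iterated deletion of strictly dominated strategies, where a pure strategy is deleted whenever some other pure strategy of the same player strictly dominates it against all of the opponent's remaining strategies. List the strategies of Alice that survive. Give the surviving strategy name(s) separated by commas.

High, Mid

Row Low is eliminated: High beats it against every remaining column (s1: 12>11, s2: 4>1, s3: 4>3).
For Bob, s1 strictly dominates s2 on the remaining rows (High: 8>6, Mid: 8>4); eliminate s2.
Among the remaining strategies, none is strictly dominated by another pure strategy of the same player, so the elimination stops.
Surviving strategies — Alice: {High, Mid}; Bob: {s1, s3}.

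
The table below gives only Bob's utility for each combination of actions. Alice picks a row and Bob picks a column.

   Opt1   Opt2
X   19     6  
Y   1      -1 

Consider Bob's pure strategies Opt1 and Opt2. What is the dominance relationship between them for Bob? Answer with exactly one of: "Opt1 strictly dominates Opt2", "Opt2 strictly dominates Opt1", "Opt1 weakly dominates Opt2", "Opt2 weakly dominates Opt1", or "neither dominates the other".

Opt1's payoffs vs Opt2's, by Alice's action — X: 19>6, Y: 1>-1.
Opt1 gives a strictly higher payoff against each opponent action, so Opt1 strictly dominates Opt2.

Opt1 strictly dominates Opt2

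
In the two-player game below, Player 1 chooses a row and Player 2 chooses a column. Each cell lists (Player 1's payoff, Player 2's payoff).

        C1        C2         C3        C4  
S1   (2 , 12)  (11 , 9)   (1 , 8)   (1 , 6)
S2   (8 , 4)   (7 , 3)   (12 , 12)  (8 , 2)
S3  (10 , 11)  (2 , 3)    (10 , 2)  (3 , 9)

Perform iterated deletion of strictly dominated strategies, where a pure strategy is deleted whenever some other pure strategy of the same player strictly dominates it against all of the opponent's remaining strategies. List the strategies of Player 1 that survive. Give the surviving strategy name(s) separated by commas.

S2, S3

For Player 2, C1 strictly dominates C2 on the remaining rows (S1: 12>9, S2: 4>3, S3: 11>3); eliminate C2.
For Player 1, S2 strictly dominates S1 on the remaining columns (C1: 8>2, C3: 12>1, C4: 8>1); eliminate S1.
For Player 2, C1 strictly dominates C4 on the remaining rows (S2: 4>2, S3: 11>9); eliminate C4.
Among the remaining strategies, none is strictly dominated by another pure strategy of the same player, so the elimination stops.
Surviving strategies — Player 1: {S2, S3}; Player 2: {C1, C3}.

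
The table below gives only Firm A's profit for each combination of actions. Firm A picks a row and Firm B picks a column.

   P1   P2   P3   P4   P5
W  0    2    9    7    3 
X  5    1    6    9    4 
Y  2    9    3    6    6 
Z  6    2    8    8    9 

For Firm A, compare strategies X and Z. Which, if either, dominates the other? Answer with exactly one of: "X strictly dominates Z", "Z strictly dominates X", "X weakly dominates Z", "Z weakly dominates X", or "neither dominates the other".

neither dominates the other

X's payoffs vs Z's, by Firm B's action — P1: 5<6, P2: 1<2, P3: 6<8, P4: 9>8, P5: 4<9.
X does better at P4 but worse at P1, P2, P3, P5; neither strategy dominates the other.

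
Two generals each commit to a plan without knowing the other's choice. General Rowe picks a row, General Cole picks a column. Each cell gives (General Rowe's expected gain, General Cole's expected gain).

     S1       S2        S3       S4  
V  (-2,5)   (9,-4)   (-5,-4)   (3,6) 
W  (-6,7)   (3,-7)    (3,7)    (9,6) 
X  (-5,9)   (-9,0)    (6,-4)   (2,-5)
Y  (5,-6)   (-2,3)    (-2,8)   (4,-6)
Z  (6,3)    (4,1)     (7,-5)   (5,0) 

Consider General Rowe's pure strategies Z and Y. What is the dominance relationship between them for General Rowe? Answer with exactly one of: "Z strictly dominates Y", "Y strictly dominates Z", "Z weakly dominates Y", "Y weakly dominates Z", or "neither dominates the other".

Z strictly dominates Y

Compare Z to Y across every action of General Cole: S1: 6>5, S2: 4>-2, S3: 7>-2, S4: 5>4.
Z gives a strictly higher payoff against every action of General Cole, so Z strictly dominates Y.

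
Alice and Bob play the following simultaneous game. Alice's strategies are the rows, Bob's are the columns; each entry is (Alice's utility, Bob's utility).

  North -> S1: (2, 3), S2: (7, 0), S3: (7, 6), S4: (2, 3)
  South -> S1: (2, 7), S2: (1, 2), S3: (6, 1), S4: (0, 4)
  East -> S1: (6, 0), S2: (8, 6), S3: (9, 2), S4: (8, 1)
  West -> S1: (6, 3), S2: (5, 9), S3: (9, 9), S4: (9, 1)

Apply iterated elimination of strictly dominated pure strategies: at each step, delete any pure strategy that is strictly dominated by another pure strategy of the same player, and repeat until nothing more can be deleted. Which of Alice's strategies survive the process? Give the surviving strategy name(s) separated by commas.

For Alice, East strictly dominates North on the remaining columns (S1: 6>2, S2: 8>7, S3: 9>7, S4: 8>2); eliminate North.
Row South is eliminated: East beats it against every remaining column (S1: 6>2, S2: 8>1, S3: 9>6, S4: 8>0).
Bob's strategy S1 is strictly dominated by S2 (East: 6>0, West: 9>3) and is removed.
Bob's strategy S4 is strictly dominated by S2 (East: 6>1, West: 9>1) and is removed.
Among the remaining strategies, none is strictly dominated by another pure strategy of the same player, so the elimination stops.
Surviving strategies — Alice: {East, West}; Bob: {S2, S3}.

East, West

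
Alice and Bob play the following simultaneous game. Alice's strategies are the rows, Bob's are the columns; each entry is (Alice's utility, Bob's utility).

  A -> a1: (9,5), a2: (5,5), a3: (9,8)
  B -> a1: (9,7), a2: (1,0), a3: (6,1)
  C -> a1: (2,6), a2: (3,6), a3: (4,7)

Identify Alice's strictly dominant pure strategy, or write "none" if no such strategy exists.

none

A fails to dominate B at a1 (9=9).
B fails to dominate A at a1 (9=9).
C fails to dominate A at a1 (2<9).
No single strategy dominates all the others.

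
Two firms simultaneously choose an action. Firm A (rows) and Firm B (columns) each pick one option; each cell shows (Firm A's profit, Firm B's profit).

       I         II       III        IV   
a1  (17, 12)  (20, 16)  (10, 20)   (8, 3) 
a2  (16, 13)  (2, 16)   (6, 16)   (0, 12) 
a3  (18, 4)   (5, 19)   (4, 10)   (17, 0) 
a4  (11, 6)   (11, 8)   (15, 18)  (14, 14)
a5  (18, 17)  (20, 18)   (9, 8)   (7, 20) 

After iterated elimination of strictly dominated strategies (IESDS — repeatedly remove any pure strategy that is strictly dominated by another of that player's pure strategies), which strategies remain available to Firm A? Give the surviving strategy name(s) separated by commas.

a1, a3, a4, a5

Row a2 is eliminated: a1 beats it against every remaining column (I: 17>16, II: 20>2, III: 10>6, IV: 8>0).
For Firm B, II strictly dominates I on the remaining rows (a1: 16>12, a3: 19>4, a4: 8>6, a5: 18>17); eliminate I.
Among the remaining strategies, none is strictly dominated by another pure strategy of the same player, so the elimination stops.
Surviving strategies — Firm A: {a1, a3, a4, a5}; Firm B: {II, III, IV}.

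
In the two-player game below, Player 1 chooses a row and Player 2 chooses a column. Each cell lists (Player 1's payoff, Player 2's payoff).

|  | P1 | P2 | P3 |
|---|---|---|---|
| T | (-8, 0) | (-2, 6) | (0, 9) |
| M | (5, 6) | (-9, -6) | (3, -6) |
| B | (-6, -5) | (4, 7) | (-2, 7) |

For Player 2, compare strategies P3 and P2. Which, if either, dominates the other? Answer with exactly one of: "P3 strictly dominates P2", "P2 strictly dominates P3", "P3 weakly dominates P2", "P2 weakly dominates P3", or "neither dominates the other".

P3's payoffs vs P2's, by Player 1's action — T: 9>6, M: -6=-6, B: 7=7.
P3 is at least as good everywhere and strictly better somewhere (tied only at M, B), so P3 weakly but not strictly dominates P2.

P3 weakly dominates P2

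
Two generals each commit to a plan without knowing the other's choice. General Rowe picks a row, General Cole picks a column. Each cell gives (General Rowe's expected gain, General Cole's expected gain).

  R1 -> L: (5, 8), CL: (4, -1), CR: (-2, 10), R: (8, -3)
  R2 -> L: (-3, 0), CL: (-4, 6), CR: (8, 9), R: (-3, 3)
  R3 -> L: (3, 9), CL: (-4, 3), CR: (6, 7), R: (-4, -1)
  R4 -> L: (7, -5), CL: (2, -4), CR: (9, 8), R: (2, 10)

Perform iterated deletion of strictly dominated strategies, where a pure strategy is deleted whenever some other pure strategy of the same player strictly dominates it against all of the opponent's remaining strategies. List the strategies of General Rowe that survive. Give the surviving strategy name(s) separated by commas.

R1, R4

For General Rowe, R4 strictly dominates R2 on the remaining columns (L: 7>-3, CL: 2>-4, CR: 9>8, R: 2>-3); eliminate R2.
For General Rowe, R4 strictly dominates R3 on the remaining columns (L: 7>3, CL: 2>-4, CR: 9>6, R: 2>-4); eliminate R3.
Column L is eliminated: CR beats it against every remaining row (R1: 10>8, R4: 8>-5).
General Cole's strategy CL is strictly dominated by CR (R1: 10>-1, R4: 8>-4) and is removed.
Among the remaining strategies, none is strictly dominated by another pure strategy of the same player, so the elimination stops.
Surviving strategies — General Rowe: {R1, R4}; General Cole: {CR, R}.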